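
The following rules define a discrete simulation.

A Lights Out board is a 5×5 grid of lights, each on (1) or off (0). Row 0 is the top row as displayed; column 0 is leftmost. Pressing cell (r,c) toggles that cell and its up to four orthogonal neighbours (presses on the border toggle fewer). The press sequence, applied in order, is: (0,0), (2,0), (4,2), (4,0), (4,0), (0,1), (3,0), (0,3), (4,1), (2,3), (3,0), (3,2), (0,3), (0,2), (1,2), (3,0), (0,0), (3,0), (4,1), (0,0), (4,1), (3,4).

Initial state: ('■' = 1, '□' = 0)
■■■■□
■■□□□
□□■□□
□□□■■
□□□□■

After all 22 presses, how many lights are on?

gen 0: ■■■■□
■■□□□
□□■□□
□□□■■
□□□□■
gen 1: □□■■□
□■□□□
□□■□□
□□□■■
□□□□■
gen 2: □□■■□
■■□□□
■■■□□
■□□■■
□□□□■
gen 3: □□■■□
■■□□□
■■■□□
■□■■■
□■■■■
gen 4: □□■■□
■■□□□
■■■□□
□□■■■
■□■■■
gen 5: □□■■□
■■□□□
■■■□□
■□■■■
□■■■■
gen 6: ■■□■□
■□□□□
■■■□□
■□■■■
□■■■■
gen 7: ■■□■□
■□□□□
□■■□□
□■■■■
■■■■■
gen 8: ■■■□■
■□□■□
□■■□□
□■■■■
■■■■■
gen 9: ■■■□■
■□□■□
□■■□□
□□■■■
□□□■■
gen 10: ■■■□■
■□□□□
□■□■■
□□■□■
□□□■■
gen 11: ■■■□■
■□□□□
■■□■■
■■■□■
■□□■■
gen 12: ■■■□■
■□□□□
■■■■■
■□□■■
■□■■■
gen 13: ■■□■□
■□□■□
■■■■■
■□□■■
■□■■■
gen 14: ■□■□□
■□■■□
■■■■■
■□□■■
■□■■■
gen 15: ■□□□□
■■□□□
■■□■■
■□□■■
■□■■■
gen 16: ■□□□□
■■□□□
□■□■■
□■□■■
□□■■■
gen 17: □■□□□
□■□□□
□■□■■
□■□■■
□□■■■
gen 18: □■□□□
□■□□□
■■□■■
■□□■■
■□■■■
gen 19: □■□□□
□■□□□
■■□■■
■■□■■
□■□■■
gen 20: ■□□□□
■■□□□
■■□■■
■■□■■
□■□■■
gen 21: ■□□□□
■■□□□
■■□■■
■□□■■
■□■■■
gen 22: ■□□□□
■■□□□
■■□■□
■□□□□
■□■■□

10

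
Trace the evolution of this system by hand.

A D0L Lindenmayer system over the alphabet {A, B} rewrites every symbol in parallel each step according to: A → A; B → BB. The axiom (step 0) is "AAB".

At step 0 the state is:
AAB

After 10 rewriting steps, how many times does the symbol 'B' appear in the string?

t=0: AAB
t=1: AABB
t=2: AABBBB
t=3: AABBBBBBBB
t=4: AABBBBBBBBBBBBBBBB
t=5: AABBBBBBBBBBBBBBBBBBBBBBBBBBBBBBBB
t=6: AABBBBBBBBBBBBBBBBBBBBBBBBBBBBBBBBBBBBBBBBBBBBBBBBBBBBBBBBBBBBBBBB
t=7: AABBBBBBBBBBBBBBBBBBBBBBBBBBBBBBBBBBBBBBBBBBBBBBBBBBBBBBBB…BBBBBBBBBBBBBBBBBBBBBBBBBBBBBBBBBBBBBBBBBBBBBBBBBBBBBBBBBB  (len 130)
t=8: AABBBBBBBBBBBBBBBBBBBBBBBBBBBBBBBBBBBBBBBBBBBBBBBBBBBBBBBB…BBBBBBBBBBBBBBBBBBBBBBBBBBBBBBBBBBBBBBBBBBBBBBBBBBBBBBBBBB  (len 258)
t=9: AABBBBBBBBBBBBBBBBBBBBBBBBBBBBBBBBBBBBBBBBBBBBBBBBBBBBBBBB…BBBBBBBBBBBBBBBBBBBBBBBBBBBBBBBBBBBBBBBBBBBBBBBBBBBBBBBBBB  (len 514)
t=10: AABBBBBBBBBBBBBBBBBBBBBBBBBBBBBBBBBBBBBBBBBBBBBBBBBBBBBBBB…BBBBBBBBBBBBBBBBBBBBBBBBBBBBBBBBBBBBBBBBBBBBBBBBBBBBBBBBBB  (len 1026)

1024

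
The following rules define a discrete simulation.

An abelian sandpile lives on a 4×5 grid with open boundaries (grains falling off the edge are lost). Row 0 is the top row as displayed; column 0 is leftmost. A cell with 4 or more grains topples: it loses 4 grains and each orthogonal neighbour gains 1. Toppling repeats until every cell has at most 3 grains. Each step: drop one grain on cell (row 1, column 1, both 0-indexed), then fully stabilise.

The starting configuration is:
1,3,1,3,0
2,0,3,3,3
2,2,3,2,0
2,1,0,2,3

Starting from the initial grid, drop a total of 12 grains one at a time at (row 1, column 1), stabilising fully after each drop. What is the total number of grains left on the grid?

38

gen 0: 1,3,1,3,0
2,0,3,3,3
2,2,3,2,0
2,1,0,2,3
gen 1: 1,3,1,3,0
2,1,3,3,3
2,2,3,2,0
2,1,0,2,3
gen 2: 1,3,1,3,0
2,2,3,3,3
2,2,3,2,0
2,1,0,2,3
gen 3: 1,3,1,3,0
2,3,3,3,3
2,2,3,2,0
2,1,0,2,3
gen 4: 2,1,0,1,2
3,3,3,3,0
3,0,2,0,2
2,2,1,3,3
gen 5: 3,2,1,2,2
1,2,1,0,1
0,2,3,1,2
3,2,1,3,3
gen 6: 3,2,1,2,2
1,3,1,0,1
0,2,3,1,2
3,2,1,3,3
gen 7: 3,3,1,2,2
2,0,2,0,1
0,3,3,1,2
3,2,1,3,3
gen 8: 3,3,1,2,2
2,1,2,0,1
0,3,3,1,2
3,2,1,3,3
gen 9: 3,3,1,2,2
2,2,2,0,1
0,3,3,1,2
3,2,1,3,3
gen 10: 3,3,1,2,2
2,3,2,0,1
0,3,3,1,2
3,2,1,3,3
gen 11: 1,2,3,2,2
1,0,1,1,1
2,2,1,2,2
3,3,2,3,3
gen 12: 1,2,3,2,2
1,1,1,1,1
2,2,1,2,2
3,3,2,3,3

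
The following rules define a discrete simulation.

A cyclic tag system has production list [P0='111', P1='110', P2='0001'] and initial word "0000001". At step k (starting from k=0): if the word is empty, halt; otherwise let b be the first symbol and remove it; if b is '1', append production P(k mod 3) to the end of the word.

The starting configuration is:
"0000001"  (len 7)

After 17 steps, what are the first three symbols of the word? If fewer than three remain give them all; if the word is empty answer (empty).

111

gen 0: "0000001"  (len 7)
gen 1: "000001"  (len 6)
gen 2: "00001"  (len 5)
gen 3: "0001"  (len 4)
gen 4: "001"  (len 3)
gen 5: "01"  (len 2)
gen 6: "1"  (len 1)
gen 7: "111"  (len 3)
gen 8: "11110"  (len 5)
gen 9: "11100001"  (len 8)
gen 10: "1100001111"  (len 10)
gen 11: "100001111110"  (len 12)
gen 12: "000011111100001"  (len 15)
gen 13: "00011111100001"  (len 14)
gen 14: "0011111100001"  (len 13)
gen 15: "011111100001"  (len 12)
gen 16: "11111100001"  (len 11)
gen 17: "1111100001110"  (len 13)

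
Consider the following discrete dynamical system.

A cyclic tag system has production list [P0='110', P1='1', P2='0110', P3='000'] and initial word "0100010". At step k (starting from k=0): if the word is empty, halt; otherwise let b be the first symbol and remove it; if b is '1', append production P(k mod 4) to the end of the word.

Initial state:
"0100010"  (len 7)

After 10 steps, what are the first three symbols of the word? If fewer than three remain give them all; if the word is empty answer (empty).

k=0  "0100010"  (len 7)
k=1  "100010"  (len 6)
k=2  "000101"  (len 6)
k=3  "00101"  (len 5)
k=4  "0101"  (len 4)
k=5  "101"  (len 3)
k=6  "011"  (len 3)
k=7  "11"  (len 2)
k=8  "1000"  (len 4)
k=9  "000110"  (len 6)
k=10  "00110"  (len 5)

001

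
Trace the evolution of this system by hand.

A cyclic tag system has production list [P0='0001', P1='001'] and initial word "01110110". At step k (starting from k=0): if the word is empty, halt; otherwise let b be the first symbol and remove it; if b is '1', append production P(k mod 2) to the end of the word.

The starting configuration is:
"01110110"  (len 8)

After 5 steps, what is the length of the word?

13

step 0: "01110110"  (len 8)
step 1: "1110110"  (len 7)
step 2: "110110001"  (len 9)
step 3: "101100010001"  (len 12)
step 4: "01100010001001"  (len 14)
step 5: "1100010001001"  (len 13)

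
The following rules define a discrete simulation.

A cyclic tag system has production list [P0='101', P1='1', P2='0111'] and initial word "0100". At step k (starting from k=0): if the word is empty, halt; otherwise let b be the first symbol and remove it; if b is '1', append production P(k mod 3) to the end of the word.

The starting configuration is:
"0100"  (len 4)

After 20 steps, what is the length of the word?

[0] "0100"  (len 4)
[1] "100"  (len 3)
[2] "001"  (len 3)
[3] "01"  (len 2)
[4] "1"  (len 1)
[5] "1"  (len 1)
[6] "0111"  (len 4)
[7] "111"  (len 3)
[8] "111"  (len 3)
[9] "110111"  (len 6)
[10] "10111101"  (len 8)
[11] "01111011"  (len 8)
[12] "1111011"  (len 7)
[13] "111011101"  (len 9)
[14] "110111011"  (len 9)
[15] "101110110111"  (len 12)
[16] "01110110111101"  (len 14)
[17] "1110110111101"  (len 13)
[18] "1101101111010111"  (len 16)
[19] "101101111010111101"  (len 18)
[20] "011011110101111011"  (len 18)

18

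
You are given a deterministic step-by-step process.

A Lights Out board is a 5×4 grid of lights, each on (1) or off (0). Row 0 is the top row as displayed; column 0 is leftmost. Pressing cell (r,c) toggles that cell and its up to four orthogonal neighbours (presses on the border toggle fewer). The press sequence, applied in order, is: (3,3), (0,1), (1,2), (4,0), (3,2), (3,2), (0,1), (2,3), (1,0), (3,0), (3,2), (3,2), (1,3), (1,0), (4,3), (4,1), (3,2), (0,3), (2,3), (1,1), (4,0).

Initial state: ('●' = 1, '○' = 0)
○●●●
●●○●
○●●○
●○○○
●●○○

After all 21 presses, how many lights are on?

10

gen 0: ○●●●
●●○●
○●●○
●○○○
●●○○
gen 1: ○●●●
●●○●
○●●●
●○●●
●●○●
gen 2: ●○○●
●○○●
○●●●
●○●●
●●○●
gen 3: ●○●●
●●●○
○●○●
●○●●
●●○●
gen 4: ●○●●
●●●○
○●○●
○○●●
○○○●
gen 5: ●○●●
●●●○
○●●●
○●○○
○○●●
gen 6: ●○●●
●●●○
○●○●
○○●●
○○○●
gen 7: ○●○●
●○●○
○●○●
○○●●
○○○●
gen 8: ○●○●
●○●●
○●●○
○○●○
○○○●
gen 9: ●●○●
○●●●
●●●○
○○●○
○○○●
gen 10: ●●○●
○●●●
○●●○
●●●○
●○○●
gen 11: ●●○●
○●●●
○●○○
●○○●
●○●●
gen 12: ●●○●
○●●●
○●●○
●●●○
●○○●
gen 13: ●●○○
○●○○
○●●●
●●●○
●○○●
gen 14: ○●○○
●○○○
●●●●
●●●○
●○○●
gen 15: ○●○○
●○○○
●●●●
●●●●
●○●○
gen 16: ○●○○
●○○○
●●●●
●○●●
○●○○
gen 17: ○●○○
●○○○
●●○●
●●○○
○●●○
gen 18: ○●●●
●○○●
●●○●
●●○○
○●●○
gen 19: ○●●●
●○○○
●●●○
●●○●
○●●○
gen 20: ○○●●
○●●○
●○●○
●●○●
○●●○
gen 21: ○○●●
○●●○
●○●○
○●○●
●○●○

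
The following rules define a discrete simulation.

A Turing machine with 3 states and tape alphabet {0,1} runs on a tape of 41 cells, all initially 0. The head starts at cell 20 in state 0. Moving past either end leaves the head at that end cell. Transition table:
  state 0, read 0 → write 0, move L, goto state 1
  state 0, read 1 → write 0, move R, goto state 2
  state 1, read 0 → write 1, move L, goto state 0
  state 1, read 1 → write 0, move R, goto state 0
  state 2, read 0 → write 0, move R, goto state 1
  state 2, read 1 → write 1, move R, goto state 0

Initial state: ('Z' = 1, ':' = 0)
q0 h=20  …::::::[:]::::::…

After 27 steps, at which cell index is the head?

0) q0 h=20  …::::::[:]::::::…
1) q1 h=19  …::::::[:]::::::…
2) q0 h=18  …::::::[:]Z:::::…
3) q1 h=17  …::::::[:]:Z::::…
4) q0 h=16  …::::::[:]Z:Z:::…
5) q1 h=15  …::::::[:]:Z:Z::…
6) q0 h=14  …::::::[:]Z:Z:Z:…
7) q1 h=13  …::::::[:]:Z:Z:Z…
8) q0 h=12  …::::::[:]Z:Z:Z:…
9) q1 h=11  …::::::[:]:Z:Z:Z…
10) q0 h=10  …::::::[:]Z:Z:Z:…
11) q1 h= 9  …::::::[:]:Z:Z:Z…
12) q0 h= 8  …::::::[:]Z:Z:Z:…
13) q1 h= 7  …::::::[:]:Z:Z:Z…
14) q0 h= 6  |::::::[:]Z:Z:Z:…
15) q1 h= 5  |:::::[:]:Z:Z:Z…
16) q0 h= 4  |::::[:]Z:Z:Z:…
17) q1 h= 3  |:::[:]:Z:Z:Z…
18) q0 h= 2  |::[:]Z:Z:Z:…
19) q1 h= 1  |:[:]:Z:Z:Z…
20) q0 h= 0  |[:]Z:Z:Z:…
21) q1 h= 0  |[:]Z:Z:Z:…
22) q0 h= 0  |[Z]Z:Z:Z:…
23) q2 h= 1  |:[Z]:Z:Z:Z…
24) q0 h= 2  |:Z[:]Z:Z:Z:…
25) q1 h= 1  |:[Z]:Z:Z:Z…
26) q0 h= 2  |::[:]Z:Z:Z:…
27) q1 h= 1  |:[:]:Z:Z:Z…

1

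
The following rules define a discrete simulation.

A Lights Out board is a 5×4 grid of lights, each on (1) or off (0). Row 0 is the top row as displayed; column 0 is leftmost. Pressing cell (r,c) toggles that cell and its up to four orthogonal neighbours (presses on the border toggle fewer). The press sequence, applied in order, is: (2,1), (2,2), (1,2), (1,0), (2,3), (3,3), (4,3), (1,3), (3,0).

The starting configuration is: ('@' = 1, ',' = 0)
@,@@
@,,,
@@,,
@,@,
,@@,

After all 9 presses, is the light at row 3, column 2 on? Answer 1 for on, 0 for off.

1

gen 0: @,@@
@,,,
@@,,
@,@,
,@@,
gen 1: @,@@
@@,,
,,@,
@@@,
,@@,
gen 2: @,@@
@@@,
,@,@
@@,,
,@@,
gen 3: @,,@
@,,@
,@@@
@@,,
,@@,
gen 4: ,,,@
,@,@
@@@@
@@,,
,@@,
gen 5: ,,,@
,@,,
@@,,
@@,@
,@@,
gen 6: ,,,@
,@,,
@@,@
@@@,
,@@@
gen 7: ,,,@
,@,,
@@,@
@@@@
,@,,
gen 8: ,,,,
,@@@
@@,,
@@@@
,@,,
gen 9: ,,,,
,@@@
,@,,
,,@@
@@,,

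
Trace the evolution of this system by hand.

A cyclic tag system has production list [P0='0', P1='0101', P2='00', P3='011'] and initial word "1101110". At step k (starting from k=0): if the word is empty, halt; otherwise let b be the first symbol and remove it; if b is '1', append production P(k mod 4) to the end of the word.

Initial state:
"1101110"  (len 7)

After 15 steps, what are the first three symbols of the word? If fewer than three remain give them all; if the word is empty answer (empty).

001

t=0: "1101110"  (len 7)
t=1: "1011100"  (len 7)
t=2: "0111000101"  (len 10)
t=3: "111000101"  (len 9)
t=4: "11000101011"  (len 11)
t=5: "10001010110"  (len 11)
t=6: "00010101100101"  (len 14)
t=7: "0010101100101"  (len 13)
t=8: "010101100101"  (len 12)
t=9: "10101100101"  (len 11)
t=10: "01011001010101"  (len 14)
t=11: "1011001010101"  (len 13)
t=12: "011001010101011"  (len 15)
t=13: "11001010101011"  (len 14)
t=14: "10010101010110101"  (len 17)
t=15: "001010101011010100"  (len 18)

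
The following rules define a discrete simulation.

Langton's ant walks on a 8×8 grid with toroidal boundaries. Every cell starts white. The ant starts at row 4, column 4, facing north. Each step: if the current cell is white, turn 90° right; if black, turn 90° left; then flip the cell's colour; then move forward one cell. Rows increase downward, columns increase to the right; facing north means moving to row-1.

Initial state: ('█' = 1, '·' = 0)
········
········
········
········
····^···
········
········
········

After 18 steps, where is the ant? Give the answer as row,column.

[0] ········
········
········
········
····^···
········
········
········
[1] ········
········
········
········
····█>··
········
········
········
[2] ········
········
········
········
····██··
·····v··
········
········
[3] ········
········
········
········
····██··
····<█··
········
········
[4] ········
········
········
········
····^█··
····██··
········
········
[5] ········
········
········
········
···<·█··
····██··
········
········
[6] ········
········
········
···^····
···█·█··
····██··
········
········
[7] ········
········
········
···█>···
···█·█··
····██··
········
········
[8] ········
········
········
···██···
···█v█··
····██··
········
········
[9] ········
········
········
···██···
···<██··
····██··
········
········
[10] ········
········
········
···██···
····██··
···v██··
········
········
[11] ········
········
········
···██···
····██··
··<███··
········
········
[12] ········
········
········
···██···
··^·██··
··████··
········
········
[13] ········
········
········
···██···
··█>██··
··████··
········
········
[14] ········
········
········
···██···
··████··
··█v██··
········
········
[15] ········
········
········
···██···
··████··
··█·>█··
········
········
[16] ········
········
········
···██···
··██^█··
··█··█··
········
········
[17] ········
········
········
···██···
··█<·█··
··█··█··
········
········
[18] ········
········
········
···██···
··█··█··
··█v·█··
········
········

5,3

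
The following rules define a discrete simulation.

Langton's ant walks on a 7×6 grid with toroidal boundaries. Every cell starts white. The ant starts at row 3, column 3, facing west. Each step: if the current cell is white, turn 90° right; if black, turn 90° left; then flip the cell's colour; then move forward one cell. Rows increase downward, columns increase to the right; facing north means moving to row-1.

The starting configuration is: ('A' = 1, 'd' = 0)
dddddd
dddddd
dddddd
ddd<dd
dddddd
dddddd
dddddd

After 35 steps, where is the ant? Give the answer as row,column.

3,0

gen 0: dddddd
dddddd
dddddd
ddd<dd
dddddd
dddddd
dddddd
gen 1: dddddd
dddddd
ddd^dd
dddAdd
dddddd
dddddd
dddddd
gen 2: dddddd
dddddd
dddA>d
dddAdd
dddddd
dddddd
dddddd
gen 3: dddddd
dddddd
dddAAd
dddAvd
dddddd
dddddd
dddddd
gen 4: dddddd
dddddd
dddAAd
ddd<Ad
dddddd
dddddd
dddddd
gen 5: dddddd
dddddd
dddAAd
ddddAd
dddvdd
dddddd
dddddd
gen 6: dddddd
dddddd
dddAAd
ddddAd
dd<Add
dddddd
dddddd
gen 7: dddddd
dddddd
dddAAd
dd^dAd
ddAAdd
dddddd
dddddd
gen 8: dddddd
dddddd
dddAAd
ddA>Ad
ddAAdd
dddddd
dddddd
gen 9: dddddd
dddddd
dddAAd
ddAAAd
ddAvdd
dddddd
dddddd
gen 10: dddddd
dddddd
dddAAd
ddAAAd
ddAd>d
dddddd
dddddd
gen 11: dddddd
dddddd
dddAAd
ddAAAd
ddAdAd
ddddvd
dddddd
gen 12: dddddd
dddddd
dddAAd
ddAAAd
ddAdAd
ddd<Ad
dddddd
gen 13: dddddd
dddddd
dddAAd
ddAAAd
ddA^Ad
dddAAd
dddddd
gen 14: dddddd
dddddd
dddAAd
ddAAAd
ddAA>d
dddAAd
dddddd
gen 15: dddddd
dddddd
dddAAd
ddAA^d
ddAAdd
dddAAd
dddddd
gen 16: dddddd
dddddd
dddAAd
ddA<dd
ddAAdd
dddAAd
dddddd
gen 17: dddddd
dddddd
dddAAd
ddAddd
ddAvdd
dddAAd
dddddd
gen 18: dddddd
dddddd
dddAAd
ddAddd
ddAd>d
dddAAd
dddddd
gen 19: dddddd
dddddd
dddAAd
ddAddd
ddAdAd
dddAvd
dddddd
gen 20: dddddd
dddddd
dddAAd
ddAddd
ddAdAd
dddAd>
dddddd
gen 21: dddddd
dddddd
dddAAd
ddAddd
ddAdAd
dddAdA
dddddv
gen 22: dddddd
dddddd
dddAAd
ddAddd
ddAdAd
dddAdA
dddd<A
gen 23: dddddd
dddddd
dddAAd
ddAddd
ddAdAd
dddA^A
ddddAA
gen 24: dddddd
dddddd
dddAAd
ddAddd
ddAdAd
dddAA>
ddddAA
gen 25: dddddd
dddddd
dddAAd
ddAddd
ddAdA^
dddAAd
ddddAA
gen 26: dddddd
dddddd
dddAAd
ddAddd
>dAdAA
dddAAd
ddddAA
gen 27: dddddd
dddddd
dddAAd
ddAddd
AdAdAA
vddAAd
ddddAA
gen 28: dddddd
dddddd
dddAAd
ddAddd
AdAdAA
AddAA<
ddddAA
gen 29: dddddd
dddddd
dddAAd
ddAddd
AdAdA^
AddAAA
ddddAA
gen 30: dddddd
dddddd
dddAAd
ddAddd
AdAd<d
AddAAA
ddddAA
gen 31: dddddd
dddddd
dddAAd
ddAddd
AdAddd
AddAvA
ddddAA
gen 32: dddddd
dddddd
dddAAd
ddAddd
AdAddd
AddAd>
ddddAA
gen 33: dddddd
dddddd
dddAAd
ddAddd
AdAdd^
AddAdd
ddddAA
gen 34: dddddd
dddddd
dddAAd
ddAddd
>dAddA
AddAdd
ddddAA
gen 35: dddddd
dddddd
dddAAd
^dAddd
ddAddA
AddAdd
ddddAA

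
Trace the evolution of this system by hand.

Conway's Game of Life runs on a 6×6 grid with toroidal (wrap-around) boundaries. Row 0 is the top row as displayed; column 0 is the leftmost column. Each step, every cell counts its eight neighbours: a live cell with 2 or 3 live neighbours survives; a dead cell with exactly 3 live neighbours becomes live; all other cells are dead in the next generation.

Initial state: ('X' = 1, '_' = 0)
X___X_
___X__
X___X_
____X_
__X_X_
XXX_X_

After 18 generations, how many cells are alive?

k=0  X___X_
___X__
X___X_
____X_
__X_X_
XXX_X_
k=1  X_X_X_
___XX_
___XXX
____X_
__X_X_
X_X_X_
k=2  __X_X_
__X___
_____X
______
_X__X_
__X_X_
k=3  _XX___
___X__
______
______
___X__
_XX_XX
k=4  XX__X_
__X___
______
______
__XXX_
XX__X_
k=5  X_XX__
_X____
______
___X__
_XXXXX
X___X_
k=6  X_XX_X
_XX___
______
___X__
XXX__X
X_____
k=7  X_XX_X
XXXX__
__X___
XXX___
XXX__X
___XX_
k=8  X____X
X___XX
______
___X_X
____XX
______
k=9  X___X_
X___X_
X_____
_____X
____XX
X___X_
k=10  XX_XX_
XX____
X_____
X___XX
X___X_
X__XX_
k=11  ___XX_
__X___
______
XX__X_
XX____
X_X___
k=12  _XXX__
___X__
_X____
XX___X
__X___
X_XX_X
k=13  XX____
_X_X__
_XX___
XXX___
__XXX_
X___X_
k=14  XXX__X
______
___X__
X_____
X_X_X_
X_X_X_
k=15  X_XX_X
XXX___
______
_X_X_X
X_____
__X_X_
k=16  X___XX
X_XX_X
______
X_____
XXXXXX
X_X_X_
k=17  __X___
XX_X__
XX___X
X_XXX_
__X_X_
__X___
k=18  __XX__
_____X
______
X_X_X_
__X_XX
_XX___

11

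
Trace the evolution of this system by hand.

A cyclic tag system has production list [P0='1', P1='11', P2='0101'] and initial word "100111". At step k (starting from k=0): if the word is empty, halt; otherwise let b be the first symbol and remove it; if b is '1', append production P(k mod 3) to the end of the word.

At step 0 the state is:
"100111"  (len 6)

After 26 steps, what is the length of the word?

gen 0: "100111"  (len 6)
gen 1: "001111"  (len 6)
gen 2: "01111"  (len 5)
gen 3: "1111"  (len 4)
gen 4: "1111"  (len 4)
gen 5: "11111"  (len 5)
gen 6: "11110101"  (len 8)
gen 7: "11101011"  (len 8)
gen 8: "110101111"  (len 9)
gen 9: "101011110101"  (len 12)
gen 10: "010111101011"  (len 12)
gen 11: "10111101011"  (len 11)
gen 12: "01111010110101"  (len 14)
gen 13: "1111010110101"  (len 13)
gen 14: "11101011010111"  (len 14)
gen 15: "11010110101110101"  (len 17)
gen 16: "10101101011101011"  (len 17)
gen 17: "010110101110101111"  (len 18)
gen 18: "10110101110101111"  (len 17)
gen 19: "01101011101011111"  (len 17)
gen 20: "1101011101011111"  (len 16)
gen 21: "1010111010111110101"  (len 19)
gen 22: "0101110101111101011"  (len 19)
gen 23: "101110101111101011"  (len 18)
gen 24: "011101011111010110101"  (len 21)
gen 25: "11101011111010110101"  (len 20)
gen 26: "110101111101011010111"  (len 21)

21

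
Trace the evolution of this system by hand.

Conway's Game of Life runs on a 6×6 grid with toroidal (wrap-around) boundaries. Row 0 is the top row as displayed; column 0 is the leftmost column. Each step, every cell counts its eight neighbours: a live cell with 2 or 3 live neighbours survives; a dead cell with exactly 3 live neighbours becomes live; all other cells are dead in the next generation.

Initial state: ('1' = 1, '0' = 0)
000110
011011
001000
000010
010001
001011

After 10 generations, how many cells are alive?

k=0  000110
011011
001000
000010
010001
001011
k=1  110000
011011
011011
000000
100101
101001
k=2  000110
000010
011011
011100
110011
001010
k=3  000011
001000
110011
000000
100011
111000
k=4  101101
010100
110001
010000
100001
010100
k=5  100100
000100
010000
010000
111000
010100
k=6  000110
001000
001000
000000
100000
000100
k=7  001110
001000
000000
000000
000000
000110
k=8  001010
001000
000000
000000
000000
001010
k=9  011000
000100
000000
000000
000000
000000
k=10  001000
001000
000000
000000
000000
000000

2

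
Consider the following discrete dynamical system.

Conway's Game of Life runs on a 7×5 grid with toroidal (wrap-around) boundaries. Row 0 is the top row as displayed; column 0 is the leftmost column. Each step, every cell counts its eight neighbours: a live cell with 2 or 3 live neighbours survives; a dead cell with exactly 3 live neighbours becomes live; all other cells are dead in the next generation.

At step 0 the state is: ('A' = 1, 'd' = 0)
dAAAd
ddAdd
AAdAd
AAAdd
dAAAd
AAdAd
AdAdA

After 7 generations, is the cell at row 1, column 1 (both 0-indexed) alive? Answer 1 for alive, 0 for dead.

1

k=0  dAAAd
ddAdd
AAdAd
AAAdd
dAAAd
AAdAd
AdAdA
k=1  AdddA
AdddA
AddAA
ddddd
dddAd
ddddd
ddddd
k=2  AdddA
dAddd
AddAd
dddAd
ddddd
ddddd
ddddd
k=3  Adddd
dAddd
ddAdA
ddddA
ddddd
ddddd
ddddd
k=4  ddddd
AAddd
AddAd
dddAd
ddddd
ddddd
ddddd
k=5  ddddd
AAddA
AAAdd
ddddA
ddddd
ddddd
ddddd
k=6  Adddd
ddAdA
ddAAd
AAddd
ddddd
ddddd
ddddd
k=7  ddddd
dAAdA
AdAAA
dAAdd
ddddd
ddddd
ddddd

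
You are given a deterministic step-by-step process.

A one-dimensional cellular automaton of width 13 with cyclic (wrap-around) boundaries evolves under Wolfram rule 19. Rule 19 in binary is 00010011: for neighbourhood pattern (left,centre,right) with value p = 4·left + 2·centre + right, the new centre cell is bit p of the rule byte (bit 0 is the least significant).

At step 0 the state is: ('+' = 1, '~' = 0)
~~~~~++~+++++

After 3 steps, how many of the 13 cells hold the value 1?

5

0) ~~~~~++~+++++
1) +++++~~~~~~~~
2) ~~~~~++++++++
3) +++++~~~~~~~~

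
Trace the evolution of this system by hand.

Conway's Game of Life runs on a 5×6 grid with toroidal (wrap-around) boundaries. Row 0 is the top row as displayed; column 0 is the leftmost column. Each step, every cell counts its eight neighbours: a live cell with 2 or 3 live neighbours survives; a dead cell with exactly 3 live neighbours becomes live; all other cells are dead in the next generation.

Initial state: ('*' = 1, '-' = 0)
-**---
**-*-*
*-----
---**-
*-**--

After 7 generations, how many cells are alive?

0) -**---
**-*-*
*-----
---**-
*-**--
1) ----**
-----*
****--
-*****
----*-
2) ----**
-***-*
------
-----*
*-*---
3) ----**
*-**-*
*-*-*-
------
*---*-
4) -*----
*-*---
*-*-*-
-*-*--
----*-
5) -*----
*-**-*
*-*--*
-*****
--*---
6) **-*--
--****
------
----**
*---*-
7) **----
******
------
----**
**-**-

14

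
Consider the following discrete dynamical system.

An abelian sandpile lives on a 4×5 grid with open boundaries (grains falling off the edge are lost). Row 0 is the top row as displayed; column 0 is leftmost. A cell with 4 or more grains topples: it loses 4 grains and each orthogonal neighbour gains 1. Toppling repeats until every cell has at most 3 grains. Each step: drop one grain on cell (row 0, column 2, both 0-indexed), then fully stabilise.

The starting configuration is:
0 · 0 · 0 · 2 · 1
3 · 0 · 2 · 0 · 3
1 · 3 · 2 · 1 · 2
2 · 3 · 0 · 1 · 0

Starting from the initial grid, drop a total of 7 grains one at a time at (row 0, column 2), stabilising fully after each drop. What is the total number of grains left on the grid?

t=0: 0 · 0 · 0 · 2 · 1
3 · 0 · 2 · 0 · 3
1 · 3 · 2 · 1 · 2
2 · 3 · 0 · 1 · 0
t=1: 0 · 0 · 1 · 2 · 1
3 · 0 · 2 · 0 · 3
1 · 3 · 2 · 1 · 2
2 · 3 · 0 · 1 · 0
t=2: 0 · 0 · 2 · 2 · 1
3 · 0 · 2 · 0 · 3
1 · 3 · 2 · 1 · 2
2 · 3 · 0 · 1 · 0
t=3: 0 · 0 · 3 · 2 · 1
3 · 0 · 2 · 0 · 3
1 · 3 · 2 · 1 · 2
2 · 3 · 0 · 1 · 0
t=4: 0 · 1 · 0 · 3 · 1
3 · 0 · 3 · 0 · 3
1 · 3 · 2 · 1 · 2
2 · 3 · 0 · 1 · 0
t=5: 0 · 1 · 1 · 3 · 1
3 · 0 · 3 · 0 · 3
1 · 3 · 2 · 1 · 2
2 · 3 · 0 · 1 · 0
t=6: 0 · 1 · 2 · 3 · 1
3 · 0 · 3 · 0 · 3
1 · 3 · 2 · 1 · 2
2 · 3 · 0 · 1 · 0
t=7: 0 · 1 · 3 · 3 · 1
3 · 0 · 3 · 0 · 3
1 · 3 · 2 · 1 · 2
2 · 3 · 0 · 1 · 0

32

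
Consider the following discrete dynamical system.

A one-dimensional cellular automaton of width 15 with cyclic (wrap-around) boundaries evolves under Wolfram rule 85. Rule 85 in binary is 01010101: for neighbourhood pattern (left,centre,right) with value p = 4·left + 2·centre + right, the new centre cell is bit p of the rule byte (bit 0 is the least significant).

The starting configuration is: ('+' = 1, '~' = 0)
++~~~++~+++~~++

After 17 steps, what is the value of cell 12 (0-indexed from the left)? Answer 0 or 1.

0

t=0: ++~~~++~+++~~++
t=1: ~+++~~+~~~++~~~
t=2: ~~~++~+++~~++++
t=3: ++~~+~~~++~~~~+
t=4: ~++~+++~~++++~~
t=5: ~~+~~~++~~~~+++
t=6: +~+++~~++++~~~+
t=7: +~~~++~~~~+++~~
t=8: +++~~++++~~~++~
t=9: ~~++~~~~+++~~+~
t=10: +~~++++~~~++~++
t=11: ++~~~~+++~~+~~~
t=12: ~++++~~~++~+++~
t=13: ~~~~+++~~+~~~++
t=14: +++~~~++~+++~~+
t=15: ~~+++~~+~~~++~~
t=16: +~~~++~+++~~+++
t=17: +++~~+~~~++~~~~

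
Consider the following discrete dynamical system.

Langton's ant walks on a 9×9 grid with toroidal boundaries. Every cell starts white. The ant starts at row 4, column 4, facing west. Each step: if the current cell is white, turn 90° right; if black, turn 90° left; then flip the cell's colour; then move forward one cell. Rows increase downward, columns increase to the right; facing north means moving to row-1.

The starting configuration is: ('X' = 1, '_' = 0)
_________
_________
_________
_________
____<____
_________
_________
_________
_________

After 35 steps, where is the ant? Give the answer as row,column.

step 0: _________
_________
_________
_________
____<____
_________
_________
_________
_________
step 1: _________
_________
_________
____^____
____X____
_________
_________
_________
_________
step 2: _________
_________
_________
____X>___
____X____
_________
_________
_________
_________
step 3: _________
_________
_________
____XX___
____Xv___
_________
_________
_________
_________
step 4: _________
_________
_________
____XX___
____<X___
_________
_________
_________
_________
step 5: _________
_________
_________
____XX___
_____X___
____v____
_________
_________
_________
step 6: _________
_________
_________
____XX___
_____X___
___<X____
_________
_________
_________
step 7: _________
_________
_________
____XX___
___^_X___
___XX____
_________
_________
_________
step 8: _________
_________
_________
____XX___
___X>X___
___XX____
_________
_________
_________
step 9: _________
_________
_________
____XX___
___XXX___
___Xv____
_________
_________
_________
step 10: _________
_________
_________
____XX___
___XXX___
___X_>___
_________
_________
_________
step 11: _________
_________
_________
____XX___
___XXX___
___X_X___
_____v___
_________
_________
step 12: _________
_________
_________
____XX___
___XXX___
___X_X___
____<X___
_________
_________
step 13: _________
_________
_________
____XX___
___XXX___
___X^X___
____XX___
_________
_________
step 14: _________
_________
_________
____XX___
___XXX___
___XX>___
____XX___
_________
_________
step 15: _________
_________
_________
____XX___
___XX^___
___XX____
____XX___
_________
_________
step 16: _________
_________
_________
____XX___
___X<____
___XX____
____XX___
_________
_________
step 17: _________
_________
_________
____XX___
___X_____
___Xv____
____XX___
_________
_________
step 18: _________
_________
_________
____XX___
___X_____
___X_>___
____XX___
_________
_________
step 19: _________
_________
_________
____XX___
___X_____
___X_X___
____Xv___
_________
_________
step 20: _________
_________
_________
____XX___
___X_____
___X_X___
____X_>__
_________
_________
step 21: _________
_________
_________
____XX___
___X_____
___X_X___
____X_X__
______v__
_________
step 22: _________
_________
_________
____XX___
___X_____
___X_X___
____X_X__
_____<X__
_________
step 23: _________
_________
_________
____XX___
___X_____
___X_X___
____X^X__
_____XX__
_________
step 24: _________
_________
_________
____XX___
___X_____
___X_X___
____XX>__
_____XX__
_________
step 25: _________
_________
_________
____XX___
___X_____
___X_X^__
____XX___
_____XX__
_________
step 26: _________
_________
_________
____XX___
___X_____
___X_XX>_
____XX___
_____XX__
_________
step 27: _________
_________
_________
____XX___
___X_____
___X_XXX_
____XX_v_
_____XX__
_________
step 28: _________
_________
_________
____XX___
___X_____
___X_XXX_
____XX<X_
_____XX__
_________
step 29: _________
_________
_________
____XX___
___X_____
___X_X^X_
____XXXX_
_____XX__
_________
step 30: _________
_________
_________
____XX___
___X_____
___X_<_X_
____XXXX_
_____XX__
_________
step 31: _________
_________
_________
____XX___
___X_____
___X___X_
____XvXX_
_____XX__
_________
step 32: _________
_________
_________
____XX___
___X_____
___X___X_
____X_>X_
_____XX__
_________
step 33: _________
_________
_________
____XX___
___X_____
___X__^X_
____X__X_
_____XX__
_________
step 34: _________
_________
_________
____XX___
___X_____
___X__X>_
____X__X_
_____XX__
_________
step 35: _________
_________
_________
____XX___
___X___^_
___X__X__
____X__X_
_____XX__
_________

4,7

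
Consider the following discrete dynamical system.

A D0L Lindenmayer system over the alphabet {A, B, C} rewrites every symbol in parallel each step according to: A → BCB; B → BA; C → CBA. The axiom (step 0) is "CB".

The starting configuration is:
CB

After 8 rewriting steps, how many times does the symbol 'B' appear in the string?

step 0: CB
step 1: CBABA
step 2: CBABABCBBABCB
step 3: CBABABCBBABCBBACBABABABCBBACBABA
step 4: CBABABCBBABCBBACBABABABCBBACBABABABCBCBABABCBBABCBBABCBBACBABABABCBCBABABCBBABCB
step 5: CBABABCBBABCBBACBABABABCBBACBABABABCBCBABABCBBABCBBABCBBAC…BCBABABCBBABCBBABCBBACBABACBABABCBBABCBBACBABABABCBBACBABA  (len 198)
step 6: CBABABCBBABCBBACBABABABCBBACBABABABCBCBABABCBBABCBBABCBBAC…BCBBACBABABABCBCBABABCBBABCBBABCBBACBABABABCBCBABABCBBABCB  (len 492)
step 7: CBABABCBBABCBBACBABABABCBBACBABABABCBCBABABCBBABCBBABCBBAC…BCBABABCBBABCBBABCBBACBABACBABABCBBABCBBACBABABABCBBACBABA  (len 1220)
step 8: CBABABCBBABCBBACBABABABCBBACBABABABCBCBABABCBBABCBBABCBBAC…BCBBACBABABABCBCBABABCBBABCBBABCBBACBABABABCBCBABABCBBABCB  (len 3028)

1572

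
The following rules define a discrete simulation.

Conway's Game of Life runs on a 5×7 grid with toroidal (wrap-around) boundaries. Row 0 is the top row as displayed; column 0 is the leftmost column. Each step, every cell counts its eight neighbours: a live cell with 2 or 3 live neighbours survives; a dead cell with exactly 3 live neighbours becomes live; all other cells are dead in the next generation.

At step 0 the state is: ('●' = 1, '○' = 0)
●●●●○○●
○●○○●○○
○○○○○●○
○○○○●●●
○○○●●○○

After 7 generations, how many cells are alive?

[0] ●●●●○○●
○●○○●○○
○○○○○●○
○○○○●●●
○○○●●○○
[1] ●●○○○●○
○●○●●●●
○○○○○○●
○○○●○○●
○●○○○○○
[2] ○●○○○●○
○●●○●○○
○○●●○○●
●○○○○○○
○●●○○○●
[3] ○○○●○●○
●●○○●●○
●○●●○○○
●○○●○○●
○●●○○○●
[4] ○○○●○●○
●●○○○●○
○○●●○●○
○○○●○○●
○●●●●●●
[5] ○○○●○○○
○●○●○●○
●●●●○●○
●●○○○○●
●○○○○○●
[6] ●○●○●○●
●●○●○○●
○○○●○●○
○○○○○●○
○●○○○○●
[7] ○○●●○○○
○●○●○○○
●○●○○●○
○○○○●●●
○●○○○○●

12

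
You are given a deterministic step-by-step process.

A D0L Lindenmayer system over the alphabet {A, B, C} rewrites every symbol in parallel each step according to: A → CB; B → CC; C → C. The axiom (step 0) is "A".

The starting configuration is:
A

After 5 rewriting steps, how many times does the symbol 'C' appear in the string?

gen 0: A
gen 1: CB
gen 2: CCC
gen 3: CCC
gen 4: CCC
gen 5: CCC

3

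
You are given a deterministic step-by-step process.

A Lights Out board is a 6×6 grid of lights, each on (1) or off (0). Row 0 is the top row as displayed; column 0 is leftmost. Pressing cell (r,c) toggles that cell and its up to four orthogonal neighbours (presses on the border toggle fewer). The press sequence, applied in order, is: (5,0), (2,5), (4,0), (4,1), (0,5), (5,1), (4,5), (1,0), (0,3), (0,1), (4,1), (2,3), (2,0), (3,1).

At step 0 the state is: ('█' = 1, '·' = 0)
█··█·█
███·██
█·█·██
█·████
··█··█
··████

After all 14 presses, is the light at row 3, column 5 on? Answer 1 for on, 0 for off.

1

k=0  █··█·█
███·██
█·█·██
█·████
··█··█
··████
k=1  █··█·█
███·██
█·█·██
█·████
█·█··█
██████
k=2  █··█·█
███·█·
█·█···
█·███·
█·█··█
██████
k=3  █··█·█
███·█·
█·█···
··███·
·██··█
·█████
k=4  █··█·█
███·█·
█·█···
·████·
█····█
··████
k=5  █··██·
███·██
█·█···
·████·
█····█
··████
k=6  █··██·
███·██
█·█···
·████·
██···█
██·███
k=7  █··██·
███·██
█·█···
·█████
██··█·
██·██·
k=8  ···██·
··█·██
··█···
·█████
██··█·
██·██·
k=9  ··█···
··████
··█···
·█████
██··█·
██·██·
k=10  ██····
·█████
··█···
·█████
██··█·
██·██·
k=11  ██····
·█████
··█···
··████
··█·█·
█··██·
k=12  ██····
·██·██
···██·
··█·██
··█·█·
█··██·
k=13  ██····
███·██
██·██·
█·█·██
··█·█·
█··██·
k=14  ██····
███·██
█··██·
·█··██
·██·█·
█··██·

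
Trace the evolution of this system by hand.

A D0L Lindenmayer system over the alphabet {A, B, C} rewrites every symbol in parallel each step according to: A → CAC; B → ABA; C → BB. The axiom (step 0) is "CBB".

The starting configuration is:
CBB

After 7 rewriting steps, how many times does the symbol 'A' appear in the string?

step 0: CBB
step 1: BBABAABA
step 2: ABAABACACABACACCACABACAC
step 3: CACABACACCACABACACBBCACBBCACABACACBBCACBBBBCACBBCACABACACBBCACBB
step 4: BBCACBBCACABACACBBCACBBBBCACBBCACABACACBBCACBBABAABABBCACB…ABABBCACBBABAABABBCACBBCACABACACBBCACBBABAABABBCACBBABAABA  (len 168)
step 5: ABAABABBCACBBABAABABBCACBBCACABACACBBCACBBABAABABBCACBBABA…ABACACABACACCACABACACABAABABBCACBBABAABACACABACACCACABACAC  (len 464)
step 6: CACABACACCACABACACABAABABBCACBBABAABACACABACACCACABACACABA…CACCACABACACBBCACBBCACABACACBBCACBBBBCACBBCACABACACBBCACBB  (len 1272)
step 7: BBCACBBCACABACACBBCACBBBBCACBBCACABACACBBCACBBCACABACACCAC…ABABBCACBBABAABABBCACBBCACABACACBBCACBBABAABABBCACBBABAABA  (len 3424)

1268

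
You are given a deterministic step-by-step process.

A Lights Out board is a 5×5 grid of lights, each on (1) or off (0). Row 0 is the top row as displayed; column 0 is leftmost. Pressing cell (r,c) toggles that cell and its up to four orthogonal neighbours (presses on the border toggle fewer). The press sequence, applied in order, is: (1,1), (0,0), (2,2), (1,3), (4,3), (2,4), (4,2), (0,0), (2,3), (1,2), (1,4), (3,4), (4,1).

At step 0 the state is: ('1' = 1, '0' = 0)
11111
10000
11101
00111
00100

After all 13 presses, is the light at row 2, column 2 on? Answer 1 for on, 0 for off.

0) 11111
10000
11101
00111
00100
1) 10111
01100
10101
00111
00100
2) 01111
11100
10101
00111
00100
3) 01111
11000
11011
00011
00100
4) 01101
11111
11001
00011
00100
5) 01101
11111
11001
00001
00011
6) 01101
11110
11010
00000
00011
7) 01101
11110
11010
00100
01101
8) 10101
01110
11010
00100
01101
9) 10101
01100
11101
00110
01101
10) 10001
00010
11001
00110
01101
11) 10000
00001
11000
00110
01101
12) 10000
00001
11001
00101
01100
13) 10000
00001
11001
01101
10000

0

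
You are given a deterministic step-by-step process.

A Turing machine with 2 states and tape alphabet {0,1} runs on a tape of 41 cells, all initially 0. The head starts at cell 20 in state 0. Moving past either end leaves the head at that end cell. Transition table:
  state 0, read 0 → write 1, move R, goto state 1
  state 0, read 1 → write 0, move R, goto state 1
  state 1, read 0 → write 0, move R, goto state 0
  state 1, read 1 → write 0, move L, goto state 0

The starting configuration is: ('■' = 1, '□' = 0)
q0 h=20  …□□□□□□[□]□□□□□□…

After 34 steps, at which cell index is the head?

39

gen 0: q0 h=20  …□□□□□□[□]□□□□□□…
gen 1: q1 h=21  …□□□□□■[□]□□□□□□…
gen 2: q0 h=22  …□□□□■□[□]□□□□□□…
gen 3: q1 h=23  …□□□■□■[□]□□□□□□…
gen 4: q0 h=24  …□□■□■□[□]□□□□□□…
gen 5: q1 h=25  …□■□■□■[□]□□□□□□…
gen 6: q0 h=26  …■□■□■□[□]□□□□□□…
gen 7: q1 h=27  …□■□■□■[□]□□□□□□…
gen 8: q0 h=28  …■□■□■□[□]□□□□□□…
gen 9: q1 h=29  …□■□■□■[□]□□□□□□…
gen 10: q0 h=30  …■□■□■□[□]□□□□□□…
gen 11: q1 h=31  …□■□■□■[□]□□□□□□…
gen 12: q0 h=32  …■□■□■□[□]□□□□□□…
gen 13: q1 h=33  …□■□■□■[□]□□□□□□…
gen 14: q0 h=34  …■□■□■□[□]□□□□□□|
gen 15: q1 h=35  …□■□■□■[□]□□□□□|
gen 16: q0 h=36  …■□■□■□[□]□□□□|
gen 17: q1 h=37  …□■□■□■[□]□□□|
gen 18: q0 h=38  …■□■□■□[□]□□|
gen 19: q1 h=39  …□■□■□■[□]□|
gen 20: q0 h=40  …■□■□■□[□]|
gen 21: q1 h=40  …■□■□■□[■]|
gen 22: q0 h=39  …□■□■□■[□]□|
gen 23: q1 h=40  …■□■□■■[□]|
gen 24: q0 h=40  …■□■□■■[□]|
gen 25: q1 h=40  …■□■□■■[■]|
gen 26: q0 h=39  …□■□■□■[■]□|
gen 27: q1 h=40  …■□■□■□[□]|
gen 28: q0 h=40  …■□■□■□[□]|
gen 29: q1 h=40  …■□■□■□[■]|
gen 30: q0 h=39  …□■□■□■[□]□|
gen 31: q1 h=40  …■□■□■■[□]|
gen 32: q0 h=40  …■□■□■■[□]|
gen 33: q1 h=40  …■□■□■■[■]|
gen 34: q0 h=39  …□■□■□■[■]□|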